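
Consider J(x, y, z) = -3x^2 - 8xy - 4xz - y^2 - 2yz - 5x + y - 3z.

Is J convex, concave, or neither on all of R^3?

J is quadratic, so its Hessian is the constant matrix H = [[-6, -8, -4], [-8, -2, -2], [-4, -2, 0]].
Leading principal minors: -6, -52, -72.
Neither pattern holds ⇒ H is indefinite ⇒ neither convex nor concave.

neither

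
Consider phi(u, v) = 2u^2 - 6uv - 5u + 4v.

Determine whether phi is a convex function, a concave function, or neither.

phi is quadratic, so its Hessian is the constant matrix H = [[4, -6], [-6, 0]].
det(H) = -36, tr(H) = 4.
det(H) < 0, so H is indefinite: neither convex nor concave.

neither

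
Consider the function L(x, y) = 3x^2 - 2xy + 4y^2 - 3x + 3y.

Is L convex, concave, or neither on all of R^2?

L is quadratic, so its Hessian is the constant matrix H = [[6, -2], [-2, 8]].
det(H) = 44, tr(H) = 14.
det(H) > 0 and tr(H) > 0, so H is positive definite everywhere: convex.

convex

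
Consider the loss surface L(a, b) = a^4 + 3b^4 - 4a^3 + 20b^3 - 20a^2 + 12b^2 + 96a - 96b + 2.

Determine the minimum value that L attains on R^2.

-338

L(a,b) separates as P(a) + Q(b) + 2, so its minimum is min P + min Q + 2.
P'(a) = 4(a - 4)(a - 2)(a + 3) vanishes at a ∈ {-3, 2, 4}; Q'(b) = 12(b - 1)(b + 2)(b + 4) vanishes at b ∈ {-4, -2, 1}.
Local minima of P (where P''>0): P(-3)=-279, P(4)=64. Local minima of Q: Q(-4)=64, Q(1)=-61.
So the global minimum of L is P(-3) + Q(1) + 2 = -279 − 61 + 2 = -338, attained at (-3, 1).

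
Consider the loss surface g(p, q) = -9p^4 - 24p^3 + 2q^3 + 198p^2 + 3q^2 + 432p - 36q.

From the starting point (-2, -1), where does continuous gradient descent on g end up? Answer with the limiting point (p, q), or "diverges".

(-1, 2)

g is separable, so gradient descent decouples: p follows -∂g/∂p, q follows -∂g/∂q.
∂g/∂p = -36(p - 3)(p + 1)(p + 4); at p=-2 this is -360, so p increases.
∂g/∂q = 6(q - 2)(q + 3); at q=-1 this is -36, so q increases.
p converges to its nearest critical value -1 (a local min of the p-part); q converges to 2. The iterate converges to (-1, 2).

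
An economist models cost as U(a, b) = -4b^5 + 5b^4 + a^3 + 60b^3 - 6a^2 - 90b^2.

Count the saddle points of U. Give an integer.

4

U separates as a function of a plus a function of b, so ∇U=0 decouples.
∂U/∂a = 3a(a - 4) = 0 at a ∈ {0, 4}; ∂U/∂b = -20b(b - 3)(b - 1)(b + 3) = 0 at b ∈ {-3, 0, 1, 3}.
The Hessian is diagonal: diag(U_aa, U_bb). Second derivatives: U_aa(0)=-12, U_aa(4)=12; U_bb(-3)=1440, U_bb(0)=-180, U_bb(1)=160, U_bb(3)=-720.
Saddle points occur where the two diagonal entries have opposite signs: (0, -3), (0, 1), (4, 0), (4, 3). Count: 4.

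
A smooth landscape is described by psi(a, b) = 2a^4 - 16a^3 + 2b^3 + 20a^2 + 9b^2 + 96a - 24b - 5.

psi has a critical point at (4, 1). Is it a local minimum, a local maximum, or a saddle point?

local minimum

The mixed partial ∂²psi/∂a∂b is 0, so the Hessian at any point is diag(psi_aa, psi_bb) = diag(8(3a^2 - 12a + 5), 6(2b + 3)).
At (4, 1): H = diag(40, 30).
Both eigenvalues are positive, so H is positive definite: a local minimum.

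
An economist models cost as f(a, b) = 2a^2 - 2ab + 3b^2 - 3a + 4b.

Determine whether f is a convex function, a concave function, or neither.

f is quadratic, so its Hessian is the constant matrix H = [[4, -2], [-2, 6]].
det(H) = 20, tr(H) = 10.
det(H) > 0 and tr(H) > 0, so H is positive definite everywhere: convex.

convex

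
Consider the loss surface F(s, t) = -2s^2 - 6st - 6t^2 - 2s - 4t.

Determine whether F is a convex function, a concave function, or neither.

concave

F is quadratic, so its Hessian is the constant matrix H = [[-4, -6], [-6, -12]].
det(H) = 12, tr(H) = -16.
det(H) > 0 and tr(H) < 0, so H is negative definite everywhere: concave.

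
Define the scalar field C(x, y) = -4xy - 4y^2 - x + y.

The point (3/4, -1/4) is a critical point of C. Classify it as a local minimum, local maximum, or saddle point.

The Hessian of C is constant: H = [[0, -4], [-4, -8]].
det(H) = 0·(-8) − (-4)² = -16.
Since det(H) < 0, H is indefinite and the critical point is a saddle point.

saddle point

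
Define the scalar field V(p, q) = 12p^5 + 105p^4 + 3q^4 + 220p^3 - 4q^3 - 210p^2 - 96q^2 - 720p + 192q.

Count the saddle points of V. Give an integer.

V separates as a function of p plus a function of q, so ∇V=0 decouples.
∂V/∂p = 60(p - 1)(p + 1)(p + 3)(p + 4) = 0 at p ∈ {-4, -3, -1, 1}; ∂V/∂q = 12(q - 4)(q - 1)(q + 4) = 0 at q ∈ {-4, 1, 4}.
The Hessian is diagonal: diag(V_pp, V_qq). Second derivatives: V_pp(-4)=-900, V_pp(-3)=480, V_pp(-1)=-720, V_pp(1)=2400; V_qq(-4)=480, V_qq(1)=-180, V_qq(4)=288.
Saddle points occur where the two diagonal entries have opposite signs: (-4, -4), (-4, 4), (-3, 1), (-1, -4), (-1, 4), (1, 1). Count: 6.

6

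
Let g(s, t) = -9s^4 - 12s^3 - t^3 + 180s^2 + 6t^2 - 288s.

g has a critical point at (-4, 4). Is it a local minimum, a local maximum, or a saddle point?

The mixed partial ∂²g/∂s∂t is 0, so the Hessian at any point is diag(g_ss, g_tt) = diag(36(-3s^2 - 2s + 10), 6(-t + 2)).
At (-4, 4): H = diag(-1080, -12).
Both eigenvalues are negative, so H is negative definite: a local maximum.

local maximum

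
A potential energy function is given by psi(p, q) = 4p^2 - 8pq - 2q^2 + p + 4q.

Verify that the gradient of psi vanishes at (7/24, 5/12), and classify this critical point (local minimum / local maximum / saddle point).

saddle point

∇psi = (8p - 8q + 1, -8p - 4q + 4); substituting (7/24, 5/12) gives ∇psi = (0, 0), so (7/24, 5/12) is indeed a critical point.
The Hessian of psi is constant: H = [[8, -8], [-8, -4]].
det(H) = 8·(-4) − (-8)² = -96.
Since det(H) < 0, H is indefinite and the critical point is a saddle point.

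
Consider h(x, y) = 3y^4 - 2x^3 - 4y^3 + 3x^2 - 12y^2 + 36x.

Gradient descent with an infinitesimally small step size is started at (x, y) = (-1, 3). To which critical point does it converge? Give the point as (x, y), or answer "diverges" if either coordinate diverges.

h is separable, so gradient descent decouples: x follows -∂h/∂x, y follows -∂h/∂y.
∂h/∂x = -6(x - 3)(x + 2); at x=-1 this is 24, so x decreases.
∂h/∂y = 12y(y - 2)(y + 1); at y=3 this is 144, so y decreases.
x converges to its nearest critical value -2 (a local min of the x-part); y converges to 2. The iterate converges to (-2, 2).

(-2, 2)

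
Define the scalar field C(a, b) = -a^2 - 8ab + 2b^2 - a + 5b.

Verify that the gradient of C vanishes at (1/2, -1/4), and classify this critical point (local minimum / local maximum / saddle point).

∇C = (-2a - 8b - 1, -8a + 4b + 5); substituting (1/2, -1/4) gives ∇C = (0, 0), so (1/2, -1/4) is indeed a critical point.
The Hessian of C is constant: H = [[-2, -8], [-8, 4]].
det(H) = (-2)·4 − (-8)² = -72.
Since det(H) < 0, H is indefinite and the critical point is a saddle point.

saddle point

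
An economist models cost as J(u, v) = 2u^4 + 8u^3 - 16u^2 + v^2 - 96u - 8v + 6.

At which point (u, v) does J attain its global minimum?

J(u,v) separates as P(u) + Q(v) + 6, so its minimum is min P + min Q + 6.
P'(u) = 8(u - 2)(u + 2)(u + 3) vanishes at u ∈ {-3, -2, 2}; Q'(v) = 2v - 8 vanishes at v ∈ {4}.
Local minima of P (where P''>0): P(-3)=90, P(2)=-160. Local minima of Q: Q(4)=-16.
So the global minimum of J is P(2) + Q(4) + 6 = -160 − 16 + 6 = -170, attained at (2, 4).

(2, 4)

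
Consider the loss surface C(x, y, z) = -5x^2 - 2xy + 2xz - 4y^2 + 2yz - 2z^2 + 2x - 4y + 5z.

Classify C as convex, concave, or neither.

C is quadratic, so its Hessian is the constant matrix H = [[-10, -2, 2], [-2, -8, 2], [2, 2, -4]].
Leading principal minors: -10, 76, -248.
Signs alternate −, +, − ⇒ H ≺ 0 ⇒ concave.

concave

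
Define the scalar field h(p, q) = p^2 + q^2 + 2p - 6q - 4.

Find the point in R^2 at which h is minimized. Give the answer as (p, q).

h(p,q) separates as A(p) + B(q) − 4, so its minimum is min A + min B − 4.
A'(p) = 2p + 2 vanishes at p ∈ {-1}; B'(q) = 2q - 6 vanishes at q ∈ {3}.
Local minima of A (where A''>0): A(-1)=-1. Local minima of B: B(3)=-9.
So the global minimum of h is A(-1) + B(3) − 4 = -1 − 9 − 4 = -14, attained at (-1, 3).

(-1, 3)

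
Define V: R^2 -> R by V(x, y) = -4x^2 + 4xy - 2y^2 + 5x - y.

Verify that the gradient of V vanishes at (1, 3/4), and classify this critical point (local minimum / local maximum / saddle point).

∇V = (-8x + 4y + 5, 4x - 4y - 1); substituting (1, 3/4) gives ∇V = (0, 0), so (1, 3/4) is indeed a critical point.
The Hessian of V is constant: H = [[-8, 4], [4, -4]].
det(H) = (-8)·(-4) − 4² = 16.
det(H) > 0 and tr(H) = -12 < 0, so H is negative definite and the point is a local maximum.

local maximum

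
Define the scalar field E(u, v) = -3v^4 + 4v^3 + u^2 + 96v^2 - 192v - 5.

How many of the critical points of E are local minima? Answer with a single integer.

1

E separates as a function of u plus a function of v, so ∇E=0 decouples.
∂E/∂u = 2u = 0 at u ∈ {0}; ∂E/∂v = -12(v - 4)(v - 1)(v + 4) = 0 at v ∈ {-4, 1, 4}.
The Hessian is diagonal: diag(E_uu, E_vv). Second derivatives: E_uu(0)=2; E_vv(-4)=-480, E_vv(1)=180, E_vv(4)=-288.
Local minima occur where both diagonal entries positive: (0, 1). Count: 1.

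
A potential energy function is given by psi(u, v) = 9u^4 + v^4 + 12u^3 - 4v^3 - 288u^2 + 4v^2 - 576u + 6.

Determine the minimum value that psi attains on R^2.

psi(u,v) separates as P(u) + Q(v) + 6, so its minimum is min P + min Q + 6.
P'(u) = 36(u - 4)(u + 1)(u + 4) vanishes at u ∈ {-4, -1, 4}; Q'(v) = 4v(v - 2)(v - 1) vanishes at v ∈ {0, 1, 2}.
Local minima of P (where P''>0): P(-4)=-768, P(4)=-3840. Local minima of Q: Q(0)=0, Q(2)=0.
So the global minimum of psi is P(4) + Q(0) + 6 = -3840 + 0 + 6 = -3834, attained at (4, 0).

-3834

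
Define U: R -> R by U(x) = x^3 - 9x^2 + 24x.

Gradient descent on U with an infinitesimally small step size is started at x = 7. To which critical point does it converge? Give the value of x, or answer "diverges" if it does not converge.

U'(x) = 3(x - 4)(x - 2), so U'(7) = 45.
Gradient descent moves in the -U' direction, i.e. x is decreasing.
The nearest critical point in that direction is x = 4, where U'' = 6 > 0 (a local minimum). The iterate converges there.

4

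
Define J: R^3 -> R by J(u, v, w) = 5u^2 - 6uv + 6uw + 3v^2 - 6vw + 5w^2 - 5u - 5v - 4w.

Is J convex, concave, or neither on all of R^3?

convex

J is quadratic, so its Hessian is the constant matrix H = [[10, -6, 6], [-6, 6, -6], [6, -6, 10]].
Leading principal minors: 10, 24, 96.
All positive ⇒ H ≻ 0 ⇒ convex.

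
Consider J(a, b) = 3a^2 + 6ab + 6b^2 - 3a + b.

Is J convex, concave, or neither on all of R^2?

convex

J is quadratic, so its Hessian is the constant matrix H = [[6, 6], [6, 12]].
det(H) = 36, tr(H) = 18.
det(H) > 0 and tr(H) > 0, so H is positive definite everywhere: convex.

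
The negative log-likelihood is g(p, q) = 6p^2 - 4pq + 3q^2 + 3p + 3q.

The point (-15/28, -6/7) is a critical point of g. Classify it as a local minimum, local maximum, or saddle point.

local minimum

The Hessian of g is constant: H = [[12, -4], [-4, 6]].
det(H) = 12·6 − (-4)² = 56.
det(H) > 0 and tr(H) = 18 > 0, so H is positive definite and the point is a local minimum.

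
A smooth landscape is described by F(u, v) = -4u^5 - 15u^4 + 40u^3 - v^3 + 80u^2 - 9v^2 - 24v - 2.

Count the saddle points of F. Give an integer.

4

F separates as a function of u plus a function of v, so ∇F=0 decouples.
∂F/∂u = -20u(u - 2)(u + 1)(u + 4) = 0 at u ∈ {-4, -1, 0, 2}; ∂F/∂v = -3(v + 2)(v + 4) = 0 at v ∈ {-4, -2}.
The Hessian is diagonal: diag(F_uu, F_vv). Second derivatives: F_uu(-4)=1440, F_uu(-1)=-180, F_uu(0)=160, F_uu(2)=-720; F_vv(-4)=6, F_vv(-2)=-6.
Saddle points occur where the two diagonal entries have opposite signs: (-4, -2), (-1, -4), (0, -2), (2, -4). Count: 4.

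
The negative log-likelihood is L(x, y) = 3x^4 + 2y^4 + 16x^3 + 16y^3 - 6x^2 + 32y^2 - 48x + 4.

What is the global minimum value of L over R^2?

-156

L(x,y) separates as P(x) + Q(y) + 4, so its minimum is min P + min Q + 4.
P'(x) = 12(x - 1)(x + 1)(x + 4) vanishes at x ∈ {-4, -1, 1}; Q'(y) = 8y(y + 2)(y + 4) vanishes at y ∈ {-4, -2, 0}.
Local minima of P (where P''>0): P(-4)=-160, P(1)=-35. Local minima of Q: Q(-4)=0, Q(0)=0.
So the global minimum of L is P(-4) + Q(-4) + 4 = -160 + 0 + 4 = -156, attained at (-4, -4).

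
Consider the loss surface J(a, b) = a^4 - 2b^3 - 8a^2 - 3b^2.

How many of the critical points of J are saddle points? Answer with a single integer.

3

J separates as a function of a plus a function of b, so ∇J=0 decouples.
∂J/∂a = 4a(a - 2)(a + 2) = 0 at a ∈ {-2, 0, 2}; ∂J/∂b = -6b(b + 1) = 0 at b ∈ {-1, 0}.
The Hessian is diagonal: diag(J_aa, J_bb). Second derivatives: J_aa(-2)=32, J_aa(0)=-16, J_aa(2)=32; J_bb(-1)=6, J_bb(0)=-6.
Saddle points occur where the two diagonal entries have opposite signs: (-2, 0), (0, -1), (2, 0). Count: 3.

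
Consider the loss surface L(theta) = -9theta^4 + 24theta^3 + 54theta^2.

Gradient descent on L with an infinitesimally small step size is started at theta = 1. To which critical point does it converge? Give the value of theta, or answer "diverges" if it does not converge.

0

L'(theta) = -36theta(theta - 3)(theta + 1), so L'(1) = 144.
Gradient descent moves in the -L' direction, i.e. theta is decreasing.
The nearest critical point in that direction is theta = 0, where L'' = 108 > 0 (a local minimum). The iterate converges there.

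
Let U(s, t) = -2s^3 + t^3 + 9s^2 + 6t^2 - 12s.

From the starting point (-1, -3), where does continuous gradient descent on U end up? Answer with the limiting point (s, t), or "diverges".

(1, 0)

U is separable, so gradient descent decouples: s follows -∂U/∂s, t follows -∂U/∂t.
∂U/∂s = -6(s - 2)(s - 1); at s=-1 this is -36, so s increases.
∂U/∂t = 3t(t + 4); at t=-3 this is -9, so t increases.
s converges to its nearest critical value 1 (a local min of the s-part); t converges to 0. The iterate converges to (1, 0).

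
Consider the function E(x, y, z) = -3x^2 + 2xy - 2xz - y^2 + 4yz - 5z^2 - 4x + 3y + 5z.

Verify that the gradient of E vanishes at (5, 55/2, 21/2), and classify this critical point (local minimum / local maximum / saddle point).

∇E = (-6x + 2y - 2z - 4, 2x - 2y + 4z + 3, -2x + 4y - 10z + 5); substituting (5, 55/2, 21/2) gives ∇E = (0, 0, 0), so (5, 55/2, 21/2) is indeed a critical point.
The Hessian is constant: H = [[-6, 2, -2], [2, -2, 4], [-2, 4, -10]].
Leading principal minors: Δ₁ = -6, Δ₂ = 8, Δ₃ = -8.
The minors alternate sign starting negative (−, +, −), so H is negative definite: a local maximum.

local maximum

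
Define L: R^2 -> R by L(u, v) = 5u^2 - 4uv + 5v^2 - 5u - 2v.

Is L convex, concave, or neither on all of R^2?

L is quadratic, so its Hessian is the constant matrix H = [[10, -4], [-4, 10]].
det(H) = 84, tr(H) = 20.
det(H) > 0 and tr(H) > 0, so H is positive definite everywhere: convex.

convex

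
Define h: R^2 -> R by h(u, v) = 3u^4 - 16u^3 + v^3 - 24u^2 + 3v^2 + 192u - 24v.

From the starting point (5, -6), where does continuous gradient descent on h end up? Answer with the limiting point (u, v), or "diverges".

diverges

h is separable, so gradient descent decouples: u follows -∂h/∂u, v follows -∂h/∂v.
∂h/∂u = 12(u - 4)(u - 2)(u + 2); at u=5 this is 252, so u decreases.
∂h/∂v = 3(v - 2)(v + 4); at v=-6 this is 48, so v decreases.
The v-coordinate has no critical point in that direction and runs off to infinity.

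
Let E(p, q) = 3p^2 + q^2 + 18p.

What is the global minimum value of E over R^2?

-27

E(p,q) separates as A(p) + B(q), so its minimum is min A + min B.
A'(p) = 6p + 18 vanishes at p ∈ {-3}; B'(q) = 2q vanishes at q ∈ {0}.
Local minima of A (where A''>0): A(-3)=-27. Local minima of B: B(0)=0.
So the global minimum of E is A(-3) + B(0) = -27 + 0 = -27, attained at (-3, 0).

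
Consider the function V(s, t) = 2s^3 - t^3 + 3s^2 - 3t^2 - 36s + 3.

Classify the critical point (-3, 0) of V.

The mixed partial ∂²V/∂s∂t is 0, so the Hessian at any point is diag(V_ss, V_tt) = diag(6(2s + 1), -6(t + 1)).
At (-3, 0): H = diag(-30, -6).
Both eigenvalues are negative, so H is negative definite: a local maximum.

local maximum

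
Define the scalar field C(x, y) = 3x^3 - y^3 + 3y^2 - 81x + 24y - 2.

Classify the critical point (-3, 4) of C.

local maximum

The mixed partial ∂²C/∂x∂y is 0, so the Hessian at any point is diag(C_xx, C_yy) = diag(18x, 6(-y + 1)).
At (-3, 4): H = diag(-54, -18).
Both eigenvalues are negative, so H is negative definite: a local maximum.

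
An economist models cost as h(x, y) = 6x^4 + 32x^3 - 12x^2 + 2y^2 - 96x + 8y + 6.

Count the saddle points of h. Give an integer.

h separates as a function of x plus a function of y, so ∇h=0 decouples.
∂h/∂x = 24(x - 1)(x + 1)(x + 4) = 0 at x ∈ {-4, -1, 1}; ∂h/∂y = 4(y + 2) = 0 at y ∈ {-2}.
The Hessian is diagonal: diag(h_xx, h_yy). Second derivatives: h_xx(-4)=360, h_xx(-1)=-144, h_xx(1)=240; h_yy(-2)=4.
Saddle points occur where the two diagonal entries have opposite signs: (-1, -2). Count: 1.

1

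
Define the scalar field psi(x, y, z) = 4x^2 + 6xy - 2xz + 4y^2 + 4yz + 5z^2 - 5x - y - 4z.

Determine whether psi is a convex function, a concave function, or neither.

convex

psi is quadratic, so its Hessian is the constant matrix H = [[8, 6, -2], [6, 8, 4], [-2, 4, 10]].
Leading principal minors: 8, 28, 24.
All positive ⇒ H ≻ 0 ⇒ convex.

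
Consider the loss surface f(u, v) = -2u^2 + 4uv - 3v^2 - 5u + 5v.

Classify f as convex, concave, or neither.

concave

f is quadratic, so its Hessian is the constant matrix H = [[-4, 4], [4, -6]].
det(H) = 8, tr(H) = -10.
det(H) > 0 and tr(H) < 0, so H is negative definite everywhere: concave.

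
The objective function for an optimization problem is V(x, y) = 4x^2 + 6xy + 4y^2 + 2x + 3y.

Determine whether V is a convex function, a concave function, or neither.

convex

V is quadratic, so its Hessian is the constant matrix H = [[8, 6], [6, 8]].
det(H) = 28, tr(H) = 16.
det(H) > 0 and tr(H) > 0, so H is positive definite everywhere: convex.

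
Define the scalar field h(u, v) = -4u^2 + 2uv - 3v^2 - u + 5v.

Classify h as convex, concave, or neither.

concave

h is quadratic, so its Hessian is the constant matrix H = [[-8, 2], [2, -6]].
det(H) = 44, tr(H) = -14.
det(H) > 0 and tr(H) < 0, so H is negative definite everywhere: concave.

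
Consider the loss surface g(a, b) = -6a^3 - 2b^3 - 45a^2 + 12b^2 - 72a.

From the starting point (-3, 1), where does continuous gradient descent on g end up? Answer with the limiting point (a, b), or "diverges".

g is separable, so gradient descent decouples: a follows -∂g/∂a, b follows -∂g/∂b.
∂g/∂a = -18(a + 1)(a + 4); at a=-3 this is 36, so a decreases.
∂g/∂b = -6b(b - 4); at b=1 this is 18, so b decreases.
a converges to its nearest critical value -4 (a local min of the a-part); b converges to 0. The iterate converges to (-4, 0).

(-4, 0)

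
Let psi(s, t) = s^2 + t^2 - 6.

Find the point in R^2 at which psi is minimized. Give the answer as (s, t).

psi(s,t) separates as P(s) + Q(t) − 6, so its minimum is min P + min Q − 6.
P'(s) = 2s vanishes at s ∈ {0}; Q'(t) = 2t vanishes at t ∈ {0}.
Local minima of P (where P''>0): P(0)=0. Local minima of Q: Q(0)=0.
So the global minimum of psi is P(0) + Q(0) − 6 = 0 + 0 − 6 = -6, attained at (0, 0).

(0, 0)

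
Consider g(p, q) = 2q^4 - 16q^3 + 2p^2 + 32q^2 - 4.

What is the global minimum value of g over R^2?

-4

g(p,q) separates as A(p) + B(q) − 4, so its minimum is min A + min B − 4.
A'(p) = 4p vanishes at p ∈ {0}; B'(q) = 8q(q - 4)(q - 2) vanishes at q ∈ {0, 2, 4}.
Local minima of A (where A''>0): A(0)=0. Local minima of B: B(0)=0, B(4)=0.
So the global minimum of g is A(0) + B(0) − 4 = 0 + 0 − 4 = -4, attained at (0, 0).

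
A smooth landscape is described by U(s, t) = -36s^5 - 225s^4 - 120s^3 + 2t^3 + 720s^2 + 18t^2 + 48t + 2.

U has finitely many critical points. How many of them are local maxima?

U separates as a function of s plus a function of t, so ∇U=0 decouples.
∂U/∂s = -180s(s - 1)(s + 2)(s + 4) = 0 at s ∈ {-4, -2, 0, 1}; ∂U/∂t = 6(t + 2)(t + 4) = 0 at t ∈ {-4, -2}.
The Hessian is diagonal: diag(U_ss, U_tt). Second derivatives: U_ss(-4)=7200, U_ss(-2)=-2160, U_ss(0)=1440, U_ss(1)=-2700; U_tt(-4)=-12, U_tt(-2)=12.
Local maxima occur where both diagonal entries negative: (-2, -4), (1, -4). Count: 2.

2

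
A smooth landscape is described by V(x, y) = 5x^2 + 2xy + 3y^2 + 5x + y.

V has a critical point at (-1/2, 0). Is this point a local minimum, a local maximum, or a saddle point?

The Hessian of V is constant: H = [[10, 2], [2, 6]].
det(H) = 10·6 − 2² = 56.
det(H) > 0 and tr(H) = 16 > 0, so H is positive definite and the point is a local minimum.

local minimum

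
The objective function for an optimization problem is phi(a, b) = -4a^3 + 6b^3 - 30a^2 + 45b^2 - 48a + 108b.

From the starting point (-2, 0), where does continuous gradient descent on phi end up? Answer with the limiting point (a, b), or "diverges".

(-4, -2)

phi is separable, so gradient descent decouples: a follows -∂phi/∂a, b follows -∂phi/∂b.
∂phi/∂a = -12(a + 1)(a + 4); at a=-2 this is 24, so a decreases.
∂phi/∂b = 18(b + 2)(b + 3); at b=0 this is 108, so b decreases.
a converges to its nearest critical value -4 (a local min of the a-part); b converges to -2. The iterate converges to (-4, -2).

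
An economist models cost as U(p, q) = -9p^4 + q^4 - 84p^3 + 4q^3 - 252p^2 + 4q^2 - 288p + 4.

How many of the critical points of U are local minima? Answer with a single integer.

U separates as a function of p plus a function of q, so ∇U=0 decouples.
∂U/∂p = -36(p + 1)(p + 2)(p + 4) = 0 at p ∈ {-4, -2, -1}; ∂U/∂q = 4q(q + 1)(q + 2) = 0 at q ∈ {-2, -1, 0}.
The Hessian is diagonal: diag(U_pp, U_qq). Second derivatives: U_pp(-4)=-216, U_pp(-2)=72, U_pp(-1)=-108; U_qq(-2)=8, U_qq(-1)=-4, U_qq(0)=8.
Local minima occur where both diagonal entries positive: (-2, -2), (-2, 0). Count: 2.

2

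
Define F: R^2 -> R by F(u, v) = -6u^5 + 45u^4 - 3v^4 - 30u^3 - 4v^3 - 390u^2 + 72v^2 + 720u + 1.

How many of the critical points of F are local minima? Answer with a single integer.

F separates as a function of u plus a function of v, so ∇F=0 decouples.
∂F/∂u = -30(u - 4)(u - 3)(u - 1)(u + 2) = 0 at u ∈ {-2, 1, 3, 4}; ∂F/∂v = -12v(v - 3)(v + 4) = 0 at v ∈ {-4, 0, 3}.
The Hessian is diagonal: diag(F_uu, F_vv). Second derivatives: F_uu(-2)=2700, F_uu(1)=-540, F_uu(3)=300, F_uu(4)=-540; F_vv(-4)=-336, F_vv(0)=144, F_vv(3)=-252.
Local minima occur where both diagonal entries positive: (-2, 0), (3, 0). Count: 2.

2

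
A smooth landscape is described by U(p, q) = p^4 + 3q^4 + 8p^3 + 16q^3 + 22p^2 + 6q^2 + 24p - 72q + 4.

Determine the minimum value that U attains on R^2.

-52

U(p,q) separates as A(p) + B(q) + 4, so its minimum is min A + min B + 4.
A'(p) = 4(p + 1)(p + 2)(p + 3) vanishes at p ∈ {-3, -2, -1}; B'(q) = 12(q - 1)(q + 2)(q + 3) vanishes at q ∈ {-3, -2, 1}.
Local minima of A (where A''>0): A(-3)=-9, A(-1)=-9. Local minima of B: B(-3)=81, B(1)=-47.
So the global minimum of U is A(-3) + B(1) + 4 = -9 − 47 + 4 = -52, attained at (-3, 1).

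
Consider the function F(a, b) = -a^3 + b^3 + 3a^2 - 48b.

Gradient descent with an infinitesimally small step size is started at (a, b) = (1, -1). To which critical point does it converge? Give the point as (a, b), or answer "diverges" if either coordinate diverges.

F is separable, so gradient descent decouples: a follows -∂F/∂a, b follows -∂F/∂b.
∂F/∂a = -3a(a - 2); at a=1 this is 3, so a decreases.
∂F/∂b = 3(b - 4)(b + 4); at b=-1 this is -45, so b increases.
a converges to its nearest critical value 0 (a local min of the a-part); b converges to 4. The iterate converges to (0, 4).

(0, 4)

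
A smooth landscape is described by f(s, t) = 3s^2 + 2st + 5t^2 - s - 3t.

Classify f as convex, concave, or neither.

convex

f is quadratic, so its Hessian is the constant matrix H = [[6, 2], [2, 10]].
det(H) = 56, tr(H) = 16.
det(H) > 0 and tr(H) > 0, so H is positive definite everywhere: convex.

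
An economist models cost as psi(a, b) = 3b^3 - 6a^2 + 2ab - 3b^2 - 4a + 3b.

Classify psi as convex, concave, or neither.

The term 3b^3 is cubic, so the Hessian is not constant.
∂²psi/∂b² = 18b - 6, which takes both signs as b varies (negative for sufficiently negative b). A diagonal entry of the Hessian changing sign means the Hessian is neither positive- nor negative-semidefinite on all of R^2.

neither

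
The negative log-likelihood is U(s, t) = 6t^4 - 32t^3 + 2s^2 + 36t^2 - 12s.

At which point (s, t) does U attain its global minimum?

(3, 3)

U(s,t) separates as P(s) + Q(t), so its minimum is min P + min Q.
P'(s) = 4s - 12 vanishes at s ∈ {3}; Q'(t) = 24t(t - 3)(t - 1) vanishes at t ∈ {0, 1, 3}.
Local minima of P (where P''>0): P(3)=-18. Local minima of Q: Q(0)=0, Q(3)=-54.
So the global minimum of U is P(3) + Q(3) = -18 − 54 = -72, attained at (3, 3).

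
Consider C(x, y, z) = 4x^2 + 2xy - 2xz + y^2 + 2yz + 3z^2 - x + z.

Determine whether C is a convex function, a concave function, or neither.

C is quadratic, so its Hessian is the constant matrix H = [[8, 2, -2], [2, 2, 2], [-2, 2, 6]].
Leading principal minors: 8, 12, 16.
All positive ⇒ H ≻ 0 ⇒ convex.

convex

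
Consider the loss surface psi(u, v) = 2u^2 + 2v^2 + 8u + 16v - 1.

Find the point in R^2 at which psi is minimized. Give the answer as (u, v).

(-2, -4)

psi(u,v) separates as P(u) + Q(v) − 1, so its minimum is min P + min Q − 1.
P'(u) = 4u + 8 vanishes at u ∈ {-2}; Q'(v) = 4v + 16 vanishes at v ∈ {-4}.
Local minima of P (where P''>0): P(-2)=-8. Local minima of Q: Q(-4)=-32.
So the global minimum of psi is P(-2) + Q(-4) − 1 = -8 − 32 − 1 = -41, attained at (-2, -4).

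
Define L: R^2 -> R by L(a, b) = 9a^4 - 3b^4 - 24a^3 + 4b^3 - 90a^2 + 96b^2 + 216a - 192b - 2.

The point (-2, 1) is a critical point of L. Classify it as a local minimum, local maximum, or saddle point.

local minimum

The mixed partial ∂²L/∂a∂b is 0, so the Hessian at any point is diag(L_aa, L_bb) = diag(36(3a^2 - 4a - 5), 12(-3b^2 + 2b + 16)).
At (-2, 1): H = diag(540, 180).
Both eigenvalues are positive, so H is positive definite: a local minimum.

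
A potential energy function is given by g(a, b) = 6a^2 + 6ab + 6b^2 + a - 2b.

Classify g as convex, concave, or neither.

convex

g is quadratic, so its Hessian is the constant matrix H = [[12, 6], [6, 12]].
det(H) = 108, tr(H) = 24.
det(H) > 0 and tr(H) > 0, so H is positive definite everywhere: convex.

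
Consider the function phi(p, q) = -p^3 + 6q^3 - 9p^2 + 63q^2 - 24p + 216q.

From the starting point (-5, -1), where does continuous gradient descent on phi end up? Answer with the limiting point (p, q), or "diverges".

phi is separable, so gradient descent decouples: p follows -∂phi/∂p, q follows -∂phi/∂q.
∂phi/∂p = -3(p + 2)(p + 4); at p=-5 this is -9, so p increases.
∂phi/∂q = 18(q + 3)(q + 4); at q=-1 this is 108, so q decreases.
p converges to its nearest critical value -4 (a local min of the p-part); q converges to -3. The iterate converges to (-4, -3).

(-4, -3)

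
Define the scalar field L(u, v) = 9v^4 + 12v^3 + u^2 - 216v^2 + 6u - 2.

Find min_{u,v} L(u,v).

L(u,v) separates as P(u) + Q(v) − 2, so its minimum is min P + min Q − 2.
P'(u) = 2u + 6 vanishes at u ∈ {-3}; Q'(v) = 36v(v - 3)(v + 4) vanishes at v ∈ {-4, 0, 3}.
Local minima of P (where P''>0): P(-3)=-9. Local minima of Q: Q(-4)=-1920, Q(3)=-891.
So the global minimum of L is P(-3) + Q(-4) − 2 = -9 − 1920 − 2 = -1931, attained at (-3, -4).

-1931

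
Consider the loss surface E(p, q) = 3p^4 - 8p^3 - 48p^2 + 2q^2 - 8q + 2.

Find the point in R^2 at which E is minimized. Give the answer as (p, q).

E(p,q) separates as A(p) + B(q) + 2, so its minimum is min A + min B + 2.
A'(p) = 12p(p - 4)(p + 2) vanishes at p ∈ {-2, 0, 4}; B'(q) = 4q - 8 vanishes at q ∈ {2}.
Local minima of A (where A''>0): A(-2)=-80, A(4)=-512. Local minima of B: B(2)=-8.
So the global minimum of E is A(4) + B(2) + 2 = -512 − 8 + 2 = -518, attained at (4, 2).

(4, 2)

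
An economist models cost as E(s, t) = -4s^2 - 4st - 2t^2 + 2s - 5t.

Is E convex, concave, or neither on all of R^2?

E is quadratic, so its Hessian is the constant matrix H = [[-8, -4], [-4, -4]].
det(H) = 16, tr(H) = -12.
det(H) > 0 and tr(H) < 0, so H is negative definite everywhere: concave.

concave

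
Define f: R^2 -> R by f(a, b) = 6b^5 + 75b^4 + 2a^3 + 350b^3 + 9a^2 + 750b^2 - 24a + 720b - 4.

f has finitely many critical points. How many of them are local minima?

2

f separates as a function of a plus a function of b, so ∇f=0 decouples.
∂f/∂a = 6(a - 1)(a + 4) = 0 at a ∈ {-4, 1}; ∂f/∂b = 30(b + 1)(b + 2)(b + 3)(b + 4) = 0 at b ∈ {-4, -3, -2, -1}.
The Hessian is diagonal: diag(f_aa, f_bb). Second derivatives: f_aa(-4)=-30, f_aa(1)=30; f_bb(-4)=-180, f_bb(-3)=60, f_bb(-2)=-60, f_bb(-1)=180.
Local minima occur where both diagonal entries positive: (1, -3), (1, -1). Count: 2.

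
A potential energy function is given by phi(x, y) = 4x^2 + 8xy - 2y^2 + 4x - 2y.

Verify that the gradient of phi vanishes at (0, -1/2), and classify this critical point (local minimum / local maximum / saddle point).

∇phi = (8x + 8y + 4, 8x - 4y - 2); substituting (0, -1/2) gives ∇phi = (0, 0), so (0, -1/2) is indeed a critical point.
The Hessian of phi is constant: H = [[8, 8], [8, -4]].
det(H) = 8·(-4) − 8² = -96.
Since det(H) < 0, H is indefinite and the critical point is a saddle point.

saddle point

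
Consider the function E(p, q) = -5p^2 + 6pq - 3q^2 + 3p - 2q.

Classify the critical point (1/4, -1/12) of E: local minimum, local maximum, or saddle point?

local maximum

The Hessian of E is constant: H = [[-10, 6], [6, -6]].
det(H) = (-10)·(-6) − 6² = 24.
det(H) > 0 and tr(H) = -16 < 0, so H is negative definite and the point is a local maximum.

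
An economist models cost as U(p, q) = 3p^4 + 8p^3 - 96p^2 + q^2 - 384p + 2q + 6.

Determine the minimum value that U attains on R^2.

-1787

U(p,q) separates as A(p) + B(q) + 6, so its minimum is min A + min B + 6.
A'(p) = 12(p - 4)(p + 2)(p + 4) vanishes at p ∈ {-4, -2, 4}; B'(q) = 2q + 2 vanishes at q ∈ {-1}.
Local minima of A (where A''>0): A(-4)=256, A(4)=-1792. Local minima of B: B(-1)=-1.
So the global minimum of U is A(4) + B(-1) + 6 = -1792 − 1 + 6 = -1787, attained at (4, -1).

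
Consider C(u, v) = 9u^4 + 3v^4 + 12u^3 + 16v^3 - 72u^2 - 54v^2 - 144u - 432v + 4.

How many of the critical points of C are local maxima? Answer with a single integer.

1

C separates as a function of u plus a function of v, so ∇C=0 decouples.
∂C/∂u = 36(u - 2)(u + 1)(u + 2) = 0 at u ∈ {-2, -1, 2}; ∂C/∂v = 12(v - 3)(v + 3)(v + 4) = 0 at v ∈ {-4, -3, 3}.
The Hessian is diagonal: diag(C_uu, C_vv). Second derivatives: C_uu(-2)=144, C_uu(-1)=-108, C_uu(2)=432; C_vv(-4)=84, C_vv(-3)=-72, C_vv(3)=504.
Local maxima occur where both diagonal entries negative: (-1, -3). Count: 1.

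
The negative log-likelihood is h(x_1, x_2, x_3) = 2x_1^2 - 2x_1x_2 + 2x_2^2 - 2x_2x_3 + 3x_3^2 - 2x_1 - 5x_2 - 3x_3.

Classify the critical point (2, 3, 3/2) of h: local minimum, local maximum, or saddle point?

local minimum

The Hessian is constant: H = [[4, -2, 0], [-2, 4, -2], [0, -2, 6]].
Leading principal minors: Δ₁ = 4, Δ₂ = 12, Δ₃ = 56.
All leading minors are positive, so H is positive definite: a local minimum.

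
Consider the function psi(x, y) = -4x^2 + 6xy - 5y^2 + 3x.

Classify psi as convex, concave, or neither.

psi is quadratic, so its Hessian is the constant matrix H = [[-8, 6], [6, -10]].
det(H) = 44, tr(H) = -18.
det(H) > 0 and tr(H) < 0, so H is negative definite everywhere: concave.

concave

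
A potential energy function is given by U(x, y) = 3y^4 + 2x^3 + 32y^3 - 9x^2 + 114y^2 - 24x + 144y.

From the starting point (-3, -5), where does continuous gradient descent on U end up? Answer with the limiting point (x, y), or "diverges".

U is separable, so gradient descent decouples: x follows -∂U/∂x, y follows -∂U/∂y.
∂U/∂x = 6(x - 4)(x + 1); at x=-3 this is 84, so x decreases.
∂U/∂y = 12(y + 1)(y + 3)(y + 4); at y=-5 this is -96, so y increases.
The x-coordinate has no critical point in that direction and runs off to infinity.

diverges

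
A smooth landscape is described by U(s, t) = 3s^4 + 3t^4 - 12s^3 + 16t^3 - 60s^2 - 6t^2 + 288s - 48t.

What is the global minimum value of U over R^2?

U(s,t) separates as P(s) + Q(t), so its minimum is min P + min Q.
P'(s) = 12(s - 4)(s - 2)(s + 3) vanishes at s ∈ {-3, 2, 4}; Q'(t) = 12(t - 1)(t + 1)(t + 4) vanishes at t ∈ {-4, -1, 1}.
Local minima of P (where P''>0): P(-3)=-837, P(4)=192. Local minima of Q: Q(-4)=-160, Q(1)=-35.
So the global minimum of U is P(-3) + Q(-4) = -837 − 160 = -997, attained at (-3, -4).

-997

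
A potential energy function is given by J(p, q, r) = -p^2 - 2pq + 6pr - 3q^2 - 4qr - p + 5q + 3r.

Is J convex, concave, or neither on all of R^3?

neither

J is quadratic, so its Hessian is the constant matrix H = [[-2, -2, 6], [-2, -6, -4], [6, -4, 0]].
Leading principal minors: -2, 8, 344.
Neither pattern holds ⇒ H is indefinite ⇒ neither convex nor concave.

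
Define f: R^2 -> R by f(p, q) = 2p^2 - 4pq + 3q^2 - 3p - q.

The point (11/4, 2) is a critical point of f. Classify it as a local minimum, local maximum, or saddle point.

local minimum

The Hessian of f is constant: H = [[4, -4], [-4, 6]].
det(H) = 4·6 − (-4)² = 8.
det(H) > 0 and tr(H) = 10 > 0, so H is positive definite and the point is a local minimum.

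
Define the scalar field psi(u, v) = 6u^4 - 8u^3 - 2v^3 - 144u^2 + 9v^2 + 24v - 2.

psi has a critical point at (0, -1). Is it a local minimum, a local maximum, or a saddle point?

saddle point

The mixed partial ∂²psi/∂u∂v is 0, so the Hessian at any point is diag(psi_uu, psi_vv) = diag(24(3u^2 - 2u - 12), 6(-2v + 3)).
At (0, -1): H = diag(-288, 30).
The eigenvalues have opposite signs, so H is indefinite: a saddle point.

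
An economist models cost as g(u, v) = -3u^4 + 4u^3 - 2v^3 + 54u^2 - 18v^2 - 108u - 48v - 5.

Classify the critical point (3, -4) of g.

The mixed partial ∂²g/∂u∂v is 0, so the Hessian at any point is diag(g_uu, g_vv) = diag(12(-3u^2 + 2u + 9), -12(v + 3)).
At (3, -4): H = diag(-144, 12).
The eigenvalues have opposite signs, so H is indefinite: a saddle point.

saddle point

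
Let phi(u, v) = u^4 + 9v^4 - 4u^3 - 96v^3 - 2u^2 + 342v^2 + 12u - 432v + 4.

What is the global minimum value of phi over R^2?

-182

phi(u,v) separates as P(u) + Q(v) + 4, so its minimum is min P + min Q + 4.
P'(u) = 4(u - 3)(u - 1)(u + 1) vanishes at u ∈ {-1, 1, 3}; Q'(v) = 36(v - 4)(v - 3)(v - 1) vanishes at v ∈ {1, 3, 4}.
Local minima of P (where P''>0): P(-1)=-9, P(3)=-9. Local minima of Q: Q(1)=-177, Q(4)=-96.
So the global minimum of phi is P(-1) + Q(1) + 4 = -9 − 177 + 4 = -182, attained at (-1, 1).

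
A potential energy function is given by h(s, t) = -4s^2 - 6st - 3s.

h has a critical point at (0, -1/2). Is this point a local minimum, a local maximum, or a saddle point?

saddle point

The Hessian of h is constant: H = [[-8, -6], [-6, 0]].
det(H) = (-8)·0 − (-6)² = -36.
Since det(H) < 0, H is indefinite and the critical point is a saddle point.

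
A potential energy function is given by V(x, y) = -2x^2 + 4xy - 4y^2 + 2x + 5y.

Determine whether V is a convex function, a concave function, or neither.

V is quadratic, so its Hessian is the constant matrix H = [[-4, 4], [4, -8]].
det(H) = 16, tr(H) = -12.
det(H) > 0 and tr(H) < 0, so H is negative definite everywhere: concave.

concave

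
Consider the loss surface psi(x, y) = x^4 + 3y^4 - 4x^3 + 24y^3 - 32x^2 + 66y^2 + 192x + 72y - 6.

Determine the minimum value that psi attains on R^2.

psi(x,y) separates as P(x) + Q(y) − 6, so its minimum is min P + min Q − 6.
P'(x) = 4(x - 4)(x - 3)(x + 4) vanishes at x ∈ {-4, 3, 4}; Q'(y) = 12(y + 1)(y + 2)(y + 3) vanishes at y ∈ {-3, -2, -1}.
Local minima of P (where P''>0): P(-4)=-768, P(4)=256. Local minima of Q: Q(-3)=-27, Q(-1)=-27.
So the global minimum of psi is P(-4) + Q(-3) − 6 = -768 − 27 − 6 = -801, attained at (-4, -3).

-801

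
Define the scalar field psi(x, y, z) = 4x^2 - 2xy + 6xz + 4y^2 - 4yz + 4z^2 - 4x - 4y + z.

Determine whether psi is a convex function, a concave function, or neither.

convex

psi is quadratic, so its Hessian is the constant matrix H = [[8, -2, 6], [-2, 8, -4], [6, -4, 8]].
Leading principal minors: 8, 60, 160.
All positive ⇒ H ≻ 0 ⇒ convex.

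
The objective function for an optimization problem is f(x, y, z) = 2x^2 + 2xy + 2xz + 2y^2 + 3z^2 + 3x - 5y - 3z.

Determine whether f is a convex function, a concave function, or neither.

f is quadratic, so its Hessian is the constant matrix H = [[4, 2, 2], [2, 4, 0], [2, 0, 6]].
Leading principal minors: 4, 12, 56.
All positive ⇒ H ≻ 0 ⇒ convex.

convex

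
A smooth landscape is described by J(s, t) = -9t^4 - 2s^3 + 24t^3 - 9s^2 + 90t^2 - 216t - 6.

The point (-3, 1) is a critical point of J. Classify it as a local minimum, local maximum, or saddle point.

The mixed partial ∂²J/∂s∂t is 0, so the Hessian at any point is diag(J_ss, J_tt) = diag(-6(2s + 3), 36(-3t^2 + 4t + 5)).
At (-3, 1): H = diag(18, 216).
Both eigenvalues are positive, so H is positive definite: a local minimum.

local minimum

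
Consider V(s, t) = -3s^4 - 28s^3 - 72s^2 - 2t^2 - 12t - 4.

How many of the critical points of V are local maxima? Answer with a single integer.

V separates as a function of s plus a function of t, so ∇V=0 decouples.
∂V/∂s = -12s(s + 3)(s + 4) = 0 at s ∈ {-4, -3, 0}; ∂V/∂t = -4(t + 3) = 0 at t ∈ {-3}.
The Hessian is diagonal: diag(V_ss, V_tt). Second derivatives: V_ss(-4)=-48, V_ss(-3)=36, V_ss(0)=-144; V_tt(-3)=-4.
Local maxima occur where both diagonal entries negative: (-4, -3), (0, -3). Count: 2.

2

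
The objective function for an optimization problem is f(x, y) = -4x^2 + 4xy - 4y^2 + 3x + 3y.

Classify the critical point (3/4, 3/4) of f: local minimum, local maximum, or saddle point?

The Hessian of f is constant: H = [[-8, 4], [4, -8]].
det(H) = (-8)·(-8) − 4² = 48.
det(H) > 0 and tr(H) = -16 < 0, so H is negative definite and the point is a local maximum.

local maximum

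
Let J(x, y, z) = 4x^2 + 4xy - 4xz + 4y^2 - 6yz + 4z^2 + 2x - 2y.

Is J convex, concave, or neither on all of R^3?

convex

J is quadratic, so its Hessian is the constant matrix H = [[8, 4, -4], [4, 8, -6], [-4, -6, 8]].
Leading principal minors: 8, 48, 160.
All positive ⇒ H ≻ 0 ⇒ convex.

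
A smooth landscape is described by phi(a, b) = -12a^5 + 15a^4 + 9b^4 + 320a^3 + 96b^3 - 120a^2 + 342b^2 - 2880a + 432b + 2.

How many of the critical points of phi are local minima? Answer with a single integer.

phi separates as a function of a plus a function of b, so ∇phi=0 decouples.
∂phi/∂a = -60(a - 4)(a - 2)(a + 2)(a + 3) = 0 at a ∈ {-3, -2, 2, 4}; ∂phi/∂b = 36(b + 1)(b + 3)(b + 4) = 0 at b ∈ {-4, -3, -1}.
The Hessian is diagonal: diag(phi_aa, phi_bb). Second derivatives: phi_aa(-3)=2100, phi_aa(-2)=-1440, phi_aa(2)=2400, phi_aa(4)=-5040; phi_bb(-4)=108, phi_bb(-3)=-72, phi_bb(-1)=216.
Local minima occur where both diagonal entries positive: (-3, -4), (-3, -1), (2, -4), (2, -1). Count: 4.

4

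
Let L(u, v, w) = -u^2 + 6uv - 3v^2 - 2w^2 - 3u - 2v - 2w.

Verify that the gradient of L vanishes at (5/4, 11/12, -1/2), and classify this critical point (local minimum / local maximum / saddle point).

∇L = (-2u + 6v - 3, 6u - 6v - 2, -4w - 2); substituting (5/4, 11/12, -1/2) gives ∇L = (0, 0, 0), so (5/4, 11/12, -1/2) is indeed a critical point.
The Hessian is constant: H = [[-2, 6, 0], [6, -6, 0], [0, 0, -4]].
Leading principal minors: Δ₁ = -2, Δ₂ = -24, Δ₃ = 96.
The minors fit neither the all-positive nor the alternating-sign pattern, so H is indefinite: a saddle point.

saddle point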